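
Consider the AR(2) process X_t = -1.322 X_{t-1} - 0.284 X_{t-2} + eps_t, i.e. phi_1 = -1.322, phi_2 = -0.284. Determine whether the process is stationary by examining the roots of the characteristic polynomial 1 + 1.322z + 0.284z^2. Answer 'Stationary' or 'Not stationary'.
\text{Not stationary}

The AR(p) characteristic polynomial is P(z) = 1 + 1.322z + 0.284z^2.
Stationarity requires all roots to lie outside the unit circle, i.e. |z| > 1 for every root.
Set 1 + (1.322) z + (0.284) z^2 = 0, i.e. a z^2 + b z + c = 0 with a = 0.284, b = 1.322, c = 1.
Discriminant D = b^2 - 4ac = (1.322)^2 - 4*(0.284)*1 = 1.747684 - (1.136) = 0.611684.
D >= 0, so the roots are real: z = (-b +/- sqrt(D)) / (2a) = (-1.322 +/- 0.782102) / (0.568).
  z_1 = (-1.322 + 0.782102) / (0.568) = -0.9505,   |z_1| = 0.9505.
  z_2 = (-1.322 - 0.782102) / (0.568) = -3.7044,   |z_2| = 3.7044.
Moduli of all roots: 0.9505, 3.7044.
All moduli strictly greater than 1? No.
Verdict: Not stationary.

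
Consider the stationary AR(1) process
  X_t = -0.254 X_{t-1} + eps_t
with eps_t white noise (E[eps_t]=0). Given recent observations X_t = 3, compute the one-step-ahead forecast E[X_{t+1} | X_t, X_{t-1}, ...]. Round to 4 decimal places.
E[X_{t+1} \mid \mathcal F_t] = -0.7620

For an AR(p) model X_t = c + sum_i phi_i X_{t-i} + eps_t, the
one-step-ahead conditional mean is
  E[X_{t+1} | X_t, ...] = c + sum_i phi_i X_{t+1-i}.
Substitute known values:
  E[X_{t+1} | ...] = (-0.254) * (3)
                   = -0.7620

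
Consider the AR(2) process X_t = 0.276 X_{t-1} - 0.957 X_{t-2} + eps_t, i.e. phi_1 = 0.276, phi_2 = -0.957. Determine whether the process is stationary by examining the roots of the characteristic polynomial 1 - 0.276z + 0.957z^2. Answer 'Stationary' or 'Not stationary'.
\text{Stationary}

The AR(p) characteristic polynomial is P(z) = 1 - 0.276z + 0.957z^2.
Stationarity requires all roots to lie outside the unit circle, i.e. |z| > 1 for every root.
Set 1 + (-0.276) z + (0.957) z^2 = 0, i.e. a z^2 + b z + c = 0 with a = 0.957, b = -0.276, c = 1.
Discriminant D = b^2 - 4ac = (-0.276)^2 - 4*(0.957)*1 = 0.076176 - (3.828) = -3.751824.
D < 0, so the roots are the complex-conjugate pair z = (-b +/- i sqrt(-D)) / (2a) = 0.1442 +/- 1.012i.
For a conjugate pair |z|^2 = z * conj(z) = (product of roots) = c/a = 1/(0.957) = 1.044932, so |z| = sqrt(1.044932) = 1.0222 for both roots.
Moduli of all roots: 1.0222, 1.0222.
All moduli strictly greater than 1? Yes.
Verdict: Stationary.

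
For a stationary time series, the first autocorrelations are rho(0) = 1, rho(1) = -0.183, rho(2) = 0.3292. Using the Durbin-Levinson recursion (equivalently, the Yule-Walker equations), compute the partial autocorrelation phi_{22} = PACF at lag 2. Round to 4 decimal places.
\phi_{22} = 0.3060

The PACF at lag k is phi_{kk}, the last component of the solution
to the Yule-Walker system G_k phi = r_k where
  (G_k)_{ij} = rho(|i - j|), (r_k)_i = rho(i), i,j = 1..k.
Equivalently, Durbin-Levinson gives phi_{kk} iteratively:
  phi_{11} = rho(1)
  phi_{kk} = [rho(k) - sum_{j=1..k-1} phi_{k-1,j} rho(k-j)]
            / [1 - sum_{j=1..k-1} phi_{k-1,j} rho(j)],
  phi_{k,j} = phi_{k-1,j} - phi_{kk} phi_{k-1,k-j},  j = 1..k-1.
Step k = 1:
  phi_11 = rho(1) = -0.183.
Step k = 2:
  phi_22 = [rho(2) - phi_11 rho(1)] / [1 - phi_11 rho(1)] = [0.3292 - (-0.183)(-0.183)] / [1 - (-0.183)(-0.183)]
         = 0.295711 / 0.966511 = 0.306.
Therefore phi_{22} = 0.3060.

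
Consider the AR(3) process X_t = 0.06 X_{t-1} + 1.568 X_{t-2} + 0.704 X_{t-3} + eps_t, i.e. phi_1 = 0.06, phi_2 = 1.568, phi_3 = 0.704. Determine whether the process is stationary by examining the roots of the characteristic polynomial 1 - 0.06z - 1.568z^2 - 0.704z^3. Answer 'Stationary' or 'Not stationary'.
\text{Not stationary}

The AR(p) characteristic polynomial is P(z) = 1 - 0.06z - 1.568z^2 - 0.704z^3.
Stationarity requires all roots to lie outside the unit circle, i.e. |z| > 1 for every root.
Degree 3: look for a simple real root z0 first, then factor out (1 - z/z0) and solve the remaining quadratic.
Testing z0 = -1.25: P(-1.25) = 1 + (-0.06)(-1.25) + (-1.568)(-1.25)^2 + (-0.704)(-1.25)^3
  = 1 + (0.075) + (-2.45) + (1.375) = 0.  So z_0 = -1.25 is a root, |z_0| = 1.25.
Divide out the factor (1 + 0.8 z) = (1 - z/z0) (since 1/z0 = -0.8):
  P(z) = (1 + 0.8 z)(1 + (-0.86) z + (-0.88) z^2)
  [check: z-coef -0.86 - (-0.8) = -0.06; z^2-coef -0.88 - (-0.8)(-0.86) = -1.568; z^3-coef -(-0.8)(-0.88) = -0.704.]
Remaining roots from the quadratic factor 1 + (-0.86) z + (-0.88) z^2:
  Set 1 + (-0.86) z + (-0.88) z^2 = 0, i.e. a z^2 + b z + c = 0 with a = -0.88, b = -0.86, c = 1.
  Discriminant D = b^2 - 4ac = (-0.86)^2 - 4*(-0.88)*1 = 0.7396 - (-3.52) = 4.2596.
  D >= 0, so the roots are real: z = (-b +/- sqrt(D)) / (2a) = (0.86 +/- 2.06388) / (-1.76).
    z_1 = (0.86 + 2.06388) / (-1.76) = -1.6613,   |z_1| = 1.6613.
    z_2 = (0.86 - 2.06388) / (-1.76) = 0.684,   |z_2| = 0.684.
Moduli of all roots: 1.2500, 1.6613, 0.6840.
All moduli strictly greater than 1? No.
Verdict: Not stationary.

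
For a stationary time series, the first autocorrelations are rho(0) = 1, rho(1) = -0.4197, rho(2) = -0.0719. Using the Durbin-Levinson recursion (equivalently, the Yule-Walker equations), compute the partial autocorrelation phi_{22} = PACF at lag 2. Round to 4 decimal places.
\phi_{22} = -0.3011

The PACF at lag k is phi_{kk}, the last component of the solution
to the Yule-Walker system G_k phi = r_k where
  (G_k)_{ij} = rho(|i - j|), (r_k)_i = rho(i), i,j = 1..k.
Equivalently, Durbin-Levinson gives phi_{kk} iteratively:
  phi_{11} = rho(1)
  phi_{kk} = [rho(k) - sum_{j=1..k-1} phi_{k-1,j} rho(k-j)]
            / [1 - sum_{j=1..k-1} phi_{k-1,j} rho(j)],
  phi_{k,j} = phi_{k-1,j} - phi_{kk} phi_{k-1,k-j},  j = 1..k-1.
Step k = 1:
  phi_11 = rho(1) = -0.4197.
Step k = 2:
  phi_22 = [rho(2) - phi_11 rho(1)] / [1 - phi_11 rho(1)] = [-0.0719 - (-0.4197)(-0.4197)] / [1 - (-0.4197)(-0.4197)]
         = -0.24804809 / 0.82385191 = -0.3011.
Therefore phi_{22} = -0.3011.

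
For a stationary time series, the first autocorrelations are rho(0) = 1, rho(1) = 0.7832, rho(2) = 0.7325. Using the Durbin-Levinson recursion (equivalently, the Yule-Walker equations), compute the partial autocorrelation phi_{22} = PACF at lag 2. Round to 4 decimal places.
\phi_{22} = 0.3081

The PACF at lag k is phi_{kk}, the last component of the solution
to the Yule-Walker system G_k phi = r_k where
  (G_k)_{ij} = rho(|i - j|), (r_k)_i = rho(i), i,j = 1..k.
Equivalently, Durbin-Levinson gives phi_{kk} iteratively:
  phi_{11} = rho(1)
  phi_{kk} = [rho(k) - sum_{j=1..k-1} phi_{k-1,j} rho(k-j)]
            / [1 - sum_{j=1..k-1} phi_{k-1,j} rho(j)],
  phi_{k,j} = phi_{k-1,j} - phi_{kk} phi_{k-1,k-j},  j = 1..k-1.
Step k = 1:
  phi_11 = rho(1) = 0.7832.
Step k = 2:
  phi_22 = [rho(2) - phi_11 rho(1)] / [1 - phi_11 rho(1)] = [0.7325 - (0.7832)(0.7832)] / [1 - (0.7832)(0.7832)]
         = 0.11909776 / 0.38659776 = 0.3081.
Therefore phi_{22} = 0.3081.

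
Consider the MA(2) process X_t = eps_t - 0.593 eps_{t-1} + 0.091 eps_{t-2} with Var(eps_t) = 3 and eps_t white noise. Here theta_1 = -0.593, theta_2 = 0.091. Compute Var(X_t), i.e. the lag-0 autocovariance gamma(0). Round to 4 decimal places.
\gamma(0) = 4.0798

For an MA(q) process X_t = eps_t + sum_i theta_i eps_{t-i} with
Var(eps_t) = sigma^2, the variance is
  gamma(0) = sigma^2 * (1 + sum_i theta_i^2).
  sum_i theta_i^2 = (-0.593)^2 + (0.091)^2 = 0.351649 + 0.008281 = 0.35993.
  gamma(0) = 3 * (1 + 0.35993) = 3 * 1.35993 = 4.07979, which rounds to 4.0798.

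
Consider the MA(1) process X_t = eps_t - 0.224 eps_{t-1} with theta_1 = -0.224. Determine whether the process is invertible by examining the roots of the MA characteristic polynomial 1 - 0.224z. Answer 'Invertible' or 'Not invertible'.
\text{Invertible}

The MA(q) characteristic polynomial is P(z) = 1 - 0.224z.
Invertibility requires all roots to lie outside the unit circle, i.e. |z| > 1 for every root.
This is linear in z: 1 + (-0.224) z = 0  =>  z = -1/(-0.224) = 4.464286,  |z| = 4.464286.
Moduli of all roots: 4.4643.
All moduli strictly greater than 1? Yes.
Verdict: Invertible.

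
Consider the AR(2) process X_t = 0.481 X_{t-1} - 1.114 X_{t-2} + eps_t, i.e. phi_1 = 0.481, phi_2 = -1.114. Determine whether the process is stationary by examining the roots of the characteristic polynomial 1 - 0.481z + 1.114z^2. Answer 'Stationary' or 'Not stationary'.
\text{Not stationary}

The AR(p) characteristic polynomial is P(z) = 1 - 0.481z + 1.114z^2.
Stationarity requires all roots to lie outside the unit circle, i.e. |z| > 1 for every root.
Set 1 + (-0.481) z + (1.114) z^2 = 0, i.e. a z^2 + b z + c = 0 with a = 1.114, b = -0.481, c = 1.
Discriminant D = b^2 - 4ac = (-0.481)^2 - 4*(1.114)*1 = 0.231361 - (4.456) = -4.224639.
D < 0, so the roots are the complex-conjugate pair z = (-b +/- i sqrt(-D)) / (2a) = 0.2159 +/- 0.9225i.
For a conjugate pair |z|^2 = z * conj(z) = (product of roots) = c/a = 1/(1.114) = 0.897666, so |z| = sqrt(0.897666) = 0.9475 for both roots.
Moduli of all roots: 0.9475, 0.9475.
All moduli strictly greater than 1? No.
Verdict: Not stationary.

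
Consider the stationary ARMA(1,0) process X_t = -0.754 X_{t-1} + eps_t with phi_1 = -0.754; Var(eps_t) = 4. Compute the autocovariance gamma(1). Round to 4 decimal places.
\gamma(1) = -6.9898

Multiply the model equation by X_{t-k} and take expectations. With theta_0 = psi_0 = 1 and psi_j the MA(infinity) weights, this gives
  gamma(k) - sum_i phi_i gamma(k-i) = c_k,
  c_k = sigma^2 * sum_{j=k..q} theta_j psi_{j-k}   (c_k = 0 for k > q),
using gamma(-m) = gamma(m).
Pure AR (q = 0): c_0 = sigma^2 = 4, c_k = 0 for k >= 1.
Equations for k = 0 and k = 1 (AR order 1):
  gamma(0) = phi_1 gamma(1) + c_0
  gamma(1) = phi_1 gamma(0) + c_1
Substituting the second into the first: gamma(0) (1 - phi_1^2) = c_0 + phi_1 c_1, so
  gamma(0) = c_0 / (1 - phi_1^2) = 4 / (1 - (-0.754)^2) = 4 / 0.431484 = 9.270332.
  gamma(1) = phi_1 gamma(0) = (-0.754)(9.270332) = -6.98983.
Therefore gamma(1) = -6.9898 (to 4 decimal places).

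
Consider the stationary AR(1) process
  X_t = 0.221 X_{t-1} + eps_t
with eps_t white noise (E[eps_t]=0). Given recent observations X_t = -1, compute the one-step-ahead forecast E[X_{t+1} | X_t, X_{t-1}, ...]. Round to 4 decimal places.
E[X_{t+1} \mid \mathcal F_t] = -0.2210

For an AR(p) model X_t = c + sum_i phi_i X_{t-i} + eps_t, the
one-step-ahead conditional mean is
  E[X_{t+1} | X_t, ...] = c + sum_i phi_i X_{t+1-i}.
Substitute known values:
  E[X_{t+1} | ...] = (0.221) * (-1)
                   = -0.2210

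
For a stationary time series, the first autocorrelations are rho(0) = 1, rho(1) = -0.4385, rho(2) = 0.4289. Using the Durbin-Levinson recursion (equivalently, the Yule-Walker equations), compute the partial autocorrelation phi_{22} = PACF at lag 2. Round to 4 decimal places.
\phi_{22} = 0.2929

The PACF at lag k is phi_{kk}, the last component of the solution
to the Yule-Walker system G_k phi = r_k where
  (G_k)_{ij} = rho(|i - j|), (r_k)_i = rho(i), i,j = 1..k.
Equivalently, Durbin-Levinson gives phi_{kk} iteratively:
  phi_{11} = rho(1)
  phi_{kk} = [rho(k) - sum_{j=1..k-1} phi_{k-1,j} rho(k-j)]
            / [1 - sum_{j=1..k-1} phi_{k-1,j} rho(j)],
  phi_{k,j} = phi_{k-1,j} - phi_{kk} phi_{k-1,k-j},  j = 1..k-1.
Step k = 1:
  phi_11 = rho(1) = -0.4385.
Step k = 2:
  phi_22 = [rho(2) - phi_11 rho(1)] / [1 - phi_11 rho(1)] = [0.4289 - (-0.4385)(-0.4385)] / [1 - (-0.4385)(-0.4385)]
         = 0.23661775 / 0.80771775 = 0.2929.
Therefore phi_{22} = 0.2929.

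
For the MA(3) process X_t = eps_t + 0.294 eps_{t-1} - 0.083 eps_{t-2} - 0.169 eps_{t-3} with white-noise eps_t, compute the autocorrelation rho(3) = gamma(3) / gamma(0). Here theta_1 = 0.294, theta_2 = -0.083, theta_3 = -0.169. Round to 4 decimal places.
\rho(3) = -0.1506

For an MA(q) process with theta_0 = 1, the autocovariance is
  gamma(k) = sigma^2 * sum_{i=0..q-k} theta_i * theta_{i+k},
and rho(k) = gamma(k) / gamma(0). Sigma^2 cancels.
  numerator   = (1)*(-0.169) = -0.169.
  denominator = (1)^2 + (0.294)^2 + (-0.083)^2 + (-0.169)^2 = 1.121886.
  rho(3) = -0.169 / 1.121886 = -0.1506.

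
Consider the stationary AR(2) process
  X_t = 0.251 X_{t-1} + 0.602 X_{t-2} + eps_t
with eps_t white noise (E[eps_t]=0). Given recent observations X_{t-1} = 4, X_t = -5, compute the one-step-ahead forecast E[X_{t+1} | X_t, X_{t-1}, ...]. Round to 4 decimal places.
E[X_{t+1} \mid \mathcal F_t] = 1.1530

For an AR(p) model X_t = c + sum_i phi_i X_{t-i} + eps_t, the
one-step-ahead conditional mean is
  E[X_{t+1} | X_t, ...] = c + sum_i phi_i X_{t+1-i}.
Substitute known values:
  E[X_{t+1} | ...] = (0.251) * (-5) + (0.602) * (4)
                   = 1.1530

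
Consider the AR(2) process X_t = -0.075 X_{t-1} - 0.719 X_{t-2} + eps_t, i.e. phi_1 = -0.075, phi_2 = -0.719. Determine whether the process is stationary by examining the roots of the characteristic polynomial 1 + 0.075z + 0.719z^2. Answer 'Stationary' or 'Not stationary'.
\text{Stationary}

The AR(p) characteristic polynomial is P(z) = 1 + 0.075z + 0.719z^2.
Stationarity requires all roots to lie outside the unit circle, i.e. |z| > 1 for every root.
Set 1 + (0.075) z + (0.719) z^2 = 0, i.e. a z^2 + b z + c = 0 with a = 0.719, b = 0.075, c = 1.
Discriminant D = b^2 - 4ac = (0.075)^2 - 4*(0.719)*1 = 0.005625 - (2.876) = -2.870375.
D < 0, so the roots are the complex-conjugate pair z = (-b +/- i sqrt(-D)) / (2a) = -0.0522 +/- 1.1782i.
For a conjugate pair |z|^2 = z * conj(z) = (product of roots) = c/a = 1/(0.719) = 1.390821, so |z| = sqrt(1.390821) = 1.1793 for both roots.
Moduli of all roots: 1.1793, 1.1793.
All moduli strictly greater than 1? Yes.
Verdict: Stationary.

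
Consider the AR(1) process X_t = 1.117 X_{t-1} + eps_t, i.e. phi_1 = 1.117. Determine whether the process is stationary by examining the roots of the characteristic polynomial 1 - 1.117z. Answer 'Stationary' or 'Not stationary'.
\text{Not stationary}

The AR(p) characteristic polynomial is P(z) = 1 - 1.117z.
Stationarity requires all roots to lie outside the unit circle, i.e. |z| > 1 for every root.
This is linear in z: 1 + (-1.117) z = 0  =>  z = -1/(-1.117) = 0.895255,  |z| = 0.895255.
Moduli of all roots: 0.8953.
All moduli strictly greater than 1? No.
Verdict: Not stationary.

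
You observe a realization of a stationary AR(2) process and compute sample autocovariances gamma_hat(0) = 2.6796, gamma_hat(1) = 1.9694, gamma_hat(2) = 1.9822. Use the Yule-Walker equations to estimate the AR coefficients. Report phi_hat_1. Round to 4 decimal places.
\hat\phi_{1} = 0.4160

The Yule-Walker equations for an AR(p) process read, in matrix form,
  Gamma_p phi = r_p,   with   (Gamma_p)_{ij} = gamma(|i - j|),
                       (r_p)_i = gamma(i),   i,j = 1..p.
Substitute the sample gammas (Toeplitz matrix and right-hand side of size 2):
  Gamma_p = [[2.6796, 1.9694], [1.9694, 2.6796]]
  r_p     = [1.9694, 1.9822]
Written out:
  2.6796 phi_1 + 1.9694 phi_2 = 1.9694
  1.9694 phi_1 + 2.6796 phi_2 = 1.9822
Solve by Cramer's rule:
  det = gamma(0)^2 - gamma(1)^2 = (2.6796)^2 - (1.9694)^2 = 7.18025616 - 3.87853636 = 3.3017198
  phi_hat_1 = [gamma(1) gamma(0) - gamma(1) gamma(2)] / det = [(1.9694)(2.6796) - (1.9694)(1.9822)] / 3.3017198 = 1.37345956 / 3.3017198 = 0.416
  phi_hat_2 = [gamma(0) gamma(2) - gamma(1)^2] / det = [(2.6796)(1.9822) - (1.9694)^2] / 3.3017198 = 1.43296676 / 3.3017198 = 0.434
So phi_hat = [0.4160, 0.4340].
Therefore phi_hat_1 = 0.4160.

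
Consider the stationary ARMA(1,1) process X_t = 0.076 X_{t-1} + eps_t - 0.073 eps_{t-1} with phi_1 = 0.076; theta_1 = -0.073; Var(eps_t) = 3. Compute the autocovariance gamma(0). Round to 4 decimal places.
\gamma(0) = 3.0000

Multiply the model equation by X_{t-k} and take expectations. With theta_0 = psi_0 = 1 and psi_j the MA(infinity) weights, this gives
  gamma(k) - sum_i phi_i gamma(k-i) = c_k,
  c_k = sigma^2 * sum_{j=k..q} theta_j psi_{j-k}   (c_k = 0 for k > q),
using gamma(-m) = gamma(m).
psi-weights needed (psi_j = theta_j + sum_i phi_i psi_{j-i}):
  psi_1 = theta_1 + phi_1 = -0.073 + (0.076) = 0.003
Right-hand sides:
  c_0 = sigma^2 (1 + theta_1 psi_1) = 3 * (1 + (-0.073)(0.003)) = 3 * 0.999781 = 2.999343
  c_1 = sigma^2 theta_1 = 3 * (-0.073) = -0.219
  c_2 = 0
Equations for k = 0 and k = 1 (AR order 1):
  gamma(0) = phi_1 gamma(1) + c_0
  gamma(1) = phi_1 gamma(0) + c_1
Substituting the second into the first: gamma(0) (1 - phi_1^2) = c_0 + phi_1 c_1, so
  gamma(0) = (c_0 + phi_1 c_1) / (1 - phi_1^2) = (2.999343 + (0.076)(-0.219)) / (1 - (0.076)^2) = 2.982699 / 0.994224 = 3.000027.
Therefore gamma(0) = 3.0000 (to 4 decimal places).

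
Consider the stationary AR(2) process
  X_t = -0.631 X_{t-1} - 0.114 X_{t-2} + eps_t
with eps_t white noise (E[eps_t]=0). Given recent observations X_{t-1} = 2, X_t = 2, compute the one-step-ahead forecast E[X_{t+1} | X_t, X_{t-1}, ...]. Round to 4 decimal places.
E[X_{t+1} \mid \mathcal F_t] = -1.4900

For an AR(p) model X_t = c + sum_i phi_i X_{t-i} + eps_t, the
one-step-ahead conditional mean is
  E[X_{t+1} | X_t, ...] = c + sum_i phi_i X_{t+1-i}.
Substitute known values:
  E[X_{t+1} | ...] = (-0.631) * (2) + (-0.114) * (2)
                   = -1.4900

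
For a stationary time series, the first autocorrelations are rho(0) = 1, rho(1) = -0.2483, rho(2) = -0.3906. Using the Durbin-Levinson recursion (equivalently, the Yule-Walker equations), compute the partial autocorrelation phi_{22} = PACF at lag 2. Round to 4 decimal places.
\phi_{22} = -0.4820

The PACF at lag k is phi_{kk}, the last component of the solution
to the Yule-Walker system G_k phi = r_k where
  (G_k)_{ij} = rho(|i - j|), (r_k)_i = rho(i), i,j = 1..k.
Equivalently, Durbin-Levinson gives phi_{kk} iteratively:
  phi_{11} = rho(1)
  phi_{kk} = [rho(k) - sum_{j=1..k-1} phi_{k-1,j} rho(k-j)]
            / [1 - sum_{j=1..k-1} phi_{k-1,j} rho(j)],
  phi_{k,j} = phi_{k-1,j} - phi_{kk} phi_{k-1,k-j},  j = 1..k-1.
Step k = 1:
  phi_11 = rho(1) = -0.2483.
Step k = 2:
  phi_22 = [rho(2) - phi_11 rho(1)] / [1 - phi_11 rho(1)] = [-0.3906 - (-0.2483)(-0.2483)] / [1 - (-0.2483)(-0.2483)]
         = -0.45225289 / 0.93834711 = -0.482.
Therefore phi_{22} = -0.4820.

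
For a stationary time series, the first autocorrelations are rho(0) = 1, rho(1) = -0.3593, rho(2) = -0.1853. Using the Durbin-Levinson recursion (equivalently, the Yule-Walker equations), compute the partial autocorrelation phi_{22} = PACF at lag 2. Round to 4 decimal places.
\phi_{22} = -0.3610

The PACF at lag k is phi_{kk}, the last component of the solution
to the Yule-Walker system G_k phi = r_k where
  (G_k)_{ij} = rho(|i - j|), (r_k)_i = rho(i), i,j = 1..k.
Equivalently, Durbin-Levinson gives phi_{kk} iteratively:
  phi_{11} = rho(1)
  phi_{kk} = [rho(k) - sum_{j=1..k-1} phi_{k-1,j} rho(k-j)]
            / [1 - sum_{j=1..k-1} phi_{k-1,j} rho(j)],
  phi_{k,j} = phi_{k-1,j} - phi_{kk} phi_{k-1,k-j},  j = 1..k-1.
Step k = 1:
  phi_11 = rho(1) = -0.3593.
Step k = 2:
  phi_22 = [rho(2) - phi_11 rho(1)] / [1 - phi_11 rho(1)] = [-0.1853 - (-0.3593)(-0.3593)] / [1 - (-0.3593)(-0.3593)]
         = -0.31439649 / 0.87090351 = -0.361.
Therefore phi_{22} = -0.3610.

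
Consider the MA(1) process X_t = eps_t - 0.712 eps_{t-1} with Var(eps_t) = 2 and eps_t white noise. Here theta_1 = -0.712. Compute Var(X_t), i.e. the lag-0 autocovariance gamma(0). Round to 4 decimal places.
\gamma(0) = 3.0139

For an MA(q) process X_t = eps_t + sum_i theta_i eps_{t-i} with
Var(eps_t) = sigma^2, the variance is
  gamma(0) = sigma^2 * (1 + sum_i theta_i^2).
  sum_i theta_i^2 = (-0.712)^2 = 0.506944.
  gamma(0) = 2 * (1 + 0.506944) = 2 * 1.506944 = 3.013888, which rounds to 3.0139.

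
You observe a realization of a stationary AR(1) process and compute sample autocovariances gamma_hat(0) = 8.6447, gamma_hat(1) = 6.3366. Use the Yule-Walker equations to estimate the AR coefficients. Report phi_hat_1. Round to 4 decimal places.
\hat\phi_{1} = 0.7330

The Yule-Walker equations for an AR(p) process read, in matrix form,
  Gamma_p phi = r_p,   with   (Gamma_p)_{ij} = gamma(|i - j|),
                       (r_p)_i = gamma(i),   i,j = 1..p.
Substitute the sample gammas (Toeplitz matrix and right-hand side of size 1):
  Gamma_p = [[8.6447]]
  r_p     = [6.3366]
With p = 1 this is the single equation gamma(0) phi_1 = gamma(1):
  phi_hat_1 = gamma(1) / gamma(0) = 6.3366 / 8.6447 = 0.7330.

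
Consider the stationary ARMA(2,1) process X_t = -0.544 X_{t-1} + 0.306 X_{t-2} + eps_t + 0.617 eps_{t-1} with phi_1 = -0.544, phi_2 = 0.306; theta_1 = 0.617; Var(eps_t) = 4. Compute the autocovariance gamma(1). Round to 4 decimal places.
\gamma(1) = -0.1530

Multiply the model equation by X_{t-k} and take expectations. With theta_0 = psi_0 = 1 and psi_j the MA(infinity) weights, this gives
  gamma(k) - sum_i phi_i gamma(k-i) = c_k,
  c_k = sigma^2 * sum_{j=k..q} theta_j psi_{j-k}   (c_k = 0 for k > q),
using gamma(-m) = gamma(m).
psi-weights needed (psi_j = theta_j + sum_i phi_i psi_{j-i}):
  psi_1 = theta_1 + phi_1 = 0.617 + (-0.544) = 0.073
Right-hand sides:
  c_0 = sigma^2 (1 + theta_1 psi_1) = 4 * (1 + (0.617)(0.073)) = 4 * 1.045041 = 4.180164
  c_1 = sigma^2 theta_1 = 4 * (0.617) = 2.468
  c_2 = 0
Equations for k = 0, 1, 2 (AR order 2, c_2 = 0):
  (E0) gamma(0) = phi_1 gamma(1) + phi_2 gamma(2) + c_0
  (E1) gamma(1) = phi_1 gamma(0) + phi_2 gamma(1) + c_1
  (E2) gamma(2) = phi_1 gamma(1) + phi_2 gamma(0)
From (E1): gamma(1) = A gamma(0) + B with
  A = phi_1 / (1 - phi_2) = -0.544 / 0.694 = -0.783862,   B = c_1 / (1 - phi_2) = 2.468 / 0.694 = 3.556196.
Insert (E2) into (E0): gamma(0) (1 - phi_2^2) = phi_1 (1 + phi_2) gamma(1) + c_0.
  phi_1 (1 + phi_2) = (-0.544)(1.306) = -0.710464,   1 - phi_2^2 = 0.906364.
Replace gamma(1) by A gamma(0) + B and collect gamma(0):
  gamma(0) [0.906364 - (-0.710464)(-0.783862)] = (-0.710464)(3.556196) + 4.180164
  gamma(0) * 0.349459 = 1.653615
  gamma(0) = 1.653615 / 0.349459 = 4.731935.
  gamma(1) = A gamma(0) + B = (-0.783862)(4.731935) + (3.556196) = -0.152986.
Therefore gamma(1) = -0.1530 (to 4 decimal places).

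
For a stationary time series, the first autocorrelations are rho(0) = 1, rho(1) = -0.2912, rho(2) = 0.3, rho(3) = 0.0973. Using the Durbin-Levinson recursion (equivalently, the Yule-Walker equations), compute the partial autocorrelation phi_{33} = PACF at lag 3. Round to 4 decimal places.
\phi_{33} = 0.2690

The PACF at lag k is phi_{kk}, the last component of the solution
to the Yule-Walker system G_k phi = r_k where
  (G_k)_{ij} = rho(|i - j|), (r_k)_i = rho(i), i,j = 1..k.
Equivalently, Durbin-Levinson gives phi_{kk} iteratively:
  phi_{11} = rho(1)
  phi_{kk} = [rho(k) - sum_{j=1..k-1} phi_{k-1,j} rho(k-j)]
            / [1 - sum_{j=1..k-1} phi_{k-1,j} rho(j)],
  phi_{k,j} = phi_{k-1,j} - phi_{kk} phi_{k-1,k-j},  j = 1..k-1.
Step k = 1:
  phi_11 = rho(1) = -0.2912.
Step k = 2:
  phi_22 = [rho(2) - phi_11 rho(1)] / [1 - phi_11 rho(1)] = [0.3 - (-0.2912)(-0.2912)] / [1 - (-0.2912)(-0.2912)]
         = 0.21520256 / 0.91520256 = 0.235142.
  Update: phi_21 = phi_11 - phi_22 phi_11 = -0.2912 - (0.235142)(-0.2912) = -0.222727.
Step k = 3:
  phi_33 = [rho(3) - phi_21 rho(2) - phi_22 rho(1)] / [1 - phi_21 rho(1) - phi_22 rho(2)]
    numerator   = 0.0973 - (-0.222727)(0.3) - (0.235142)(-0.2912) = 0.23259135
    denominator = 1 - (-0.222727)(-0.2912) - (0.235142)(0.3) = 0.8645994
  phi_33 = 0.23259135 / 0.8645994 = 0.269.
Therefore phi_{33} = 0.2690.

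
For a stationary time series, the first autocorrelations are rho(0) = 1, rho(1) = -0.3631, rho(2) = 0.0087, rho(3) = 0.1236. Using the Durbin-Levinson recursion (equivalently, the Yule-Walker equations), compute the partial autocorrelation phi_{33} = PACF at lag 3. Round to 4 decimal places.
\phi_{33} = 0.0890

The PACF at lag k is phi_{kk}, the last component of the solution
to the Yule-Walker system G_k phi = r_k where
  (G_k)_{ij} = rho(|i - j|), (r_k)_i = rho(i), i,j = 1..k.
Equivalently, Durbin-Levinson gives phi_{kk} iteratively:
  phi_{11} = rho(1)
  phi_{kk} = [rho(k) - sum_{j=1..k-1} phi_{k-1,j} rho(k-j)]
            / [1 - sum_{j=1..k-1} phi_{k-1,j} rho(j)],
  phi_{k,j} = phi_{k-1,j} - phi_{kk} phi_{k-1,k-j},  j = 1..k-1.
Step k = 1:
  phi_11 = rho(1) = -0.3631.
Step k = 2:
  phi_22 = [rho(2) - phi_11 rho(1)] / [1 - phi_11 rho(1)] = [0.0087 - (-0.3631)(-0.3631)] / [1 - (-0.3631)(-0.3631)]
         = -0.12314161 / 0.86815839 = -0.141842.
  Update: phi_21 = phi_11 - phi_22 phi_11 = -0.3631 - (-0.141842)(-0.3631) = -0.414603.
Step k = 3:
  phi_33 = [rho(3) - phi_21 rho(2) - phi_22 rho(1)] / [1 - phi_21 rho(1) - phi_22 rho(2)]
    numerator   = 0.1236 - (-0.414603)(0.0087) - (-0.141842)(-0.3631) = 0.0757041
    denominator = 1 - (-0.414603)(-0.3631) - (-0.141842)(0.0087) = 0.8506917
  phi_33 = 0.0757041 / 0.8506917 = 0.089.
Therefore phi_{33} = 0.0890.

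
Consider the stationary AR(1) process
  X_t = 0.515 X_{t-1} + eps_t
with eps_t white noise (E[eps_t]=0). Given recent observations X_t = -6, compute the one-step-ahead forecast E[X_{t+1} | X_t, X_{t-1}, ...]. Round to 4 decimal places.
E[X_{t+1} \mid \mathcal F_t] = -3.0900

For an AR(p) model X_t = c + sum_i phi_i X_{t-i} + eps_t, the
one-step-ahead conditional mean is
  E[X_{t+1} | X_t, ...] = c + sum_i phi_i X_{t+1-i}.
Substitute known values:
  E[X_{t+1} | ...] = (0.515) * (-6)
                   = -3.0900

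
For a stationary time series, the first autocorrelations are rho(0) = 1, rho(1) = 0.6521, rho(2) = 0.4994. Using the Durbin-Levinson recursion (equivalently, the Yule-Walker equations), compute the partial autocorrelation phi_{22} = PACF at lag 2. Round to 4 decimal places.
\phi_{22} = 0.1290

The PACF at lag k is phi_{kk}, the last component of the solution
to the Yule-Walker system G_k phi = r_k where
  (G_k)_{ij} = rho(|i - j|), (r_k)_i = rho(i), i,j = 1..k.
Equivalently, Durbin-Levinson gives phi_{kk} iteratively:
  phi_{11} = rho(1)
  phi_{kk} = [rho(k) - sum_{j=1..k-1} phi_{k-1,j} rho(k-j)]
            / [1 - sum_{j=1..k-1} phi_{k-1,j} rho(j)],
  phi_{k,j} = phi_{k-1,j} - phi_{kk} phi_{k-1,k-j},  j = 1..k-1.
Step k = 1:
  phi_11 = rho(1) = 0.6521.
Step k = 2:
  phi_22 = [rho(2) - phi_11 rho(1)] / [1 - phi_11 rho(1)] = [0.4994 - (0.6521)(0.6521)] / [1 - (0.6521)(0.6521)]
         = 0.07416559 / 0.57476559 = 0.129.
Therefore phi_{22} = 0.1290.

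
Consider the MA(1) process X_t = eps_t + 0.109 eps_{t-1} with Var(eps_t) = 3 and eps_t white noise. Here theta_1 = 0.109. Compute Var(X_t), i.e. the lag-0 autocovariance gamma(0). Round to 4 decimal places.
\gamma(0) = 3.0356

For an MA(q) process X_t = eps_t + sum_i theta_i eps_{t-i} with
Var(eps_t) = sigma^2, the variance is
  gamma(0) = sigma^2 * (1 + sum_i theta_i^2).
  sum_i theta_i^2 = (0.109)^2 = 0.011881.
  gamma(0) = 3 * (1 + 0.011881) = 3 * 1.011881 = 3.035643, which rounds to 3.0356.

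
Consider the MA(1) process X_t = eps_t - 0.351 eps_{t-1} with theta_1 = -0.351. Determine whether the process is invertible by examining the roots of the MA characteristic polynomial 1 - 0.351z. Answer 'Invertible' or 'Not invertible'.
\text{Invertible}

The MA(q) characteristic polynomial is P(z) = 1 - 0.351z.
Invertibility requires all roots to lie outside the unit circle, i.e. |z| > 1 for every root.
This is linear in z: 1 + (-0.351) z = 0  =>  z = -1/(-0.351) = 2.849003,  |z| = 2.849003.
Moduli of all roots: 2.8490.
All moduli strictly greater than 1? Yes.
Verdict: Invertible.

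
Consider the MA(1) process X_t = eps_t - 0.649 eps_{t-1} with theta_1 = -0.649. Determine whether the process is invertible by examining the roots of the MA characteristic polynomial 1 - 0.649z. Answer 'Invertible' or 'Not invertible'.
\text{Invertible}

The MA(q) characteristic polynomial is P(z) = 1 - 0.649z.
Invertibility requires all roots to lie outside the unit circle, i.e. |z| > 1 for every root.
This is linear in z: 1 + (-0.649) z = 0  =>  z = -1/(-0.649) = 1.540832,  |z| = 1.540832.
Moduli of all roots: 1.5408.
All moduli strictly greater than 1? Yes.
Verdict: Invertible.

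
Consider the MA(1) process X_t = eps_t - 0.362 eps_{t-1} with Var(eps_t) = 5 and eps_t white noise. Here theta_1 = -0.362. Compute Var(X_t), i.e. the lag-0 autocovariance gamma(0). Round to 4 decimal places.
\gamma(0) = 5.6552

For an MA(q) process X_t = eps_t + sum_i theta_i eps_{t-i} with
Var(eps_t) = sigma^2, the variance is
  gamma(0) = sigma^2 * (1 + sum_i theta_i^2).
  sum_i theta_i^2 = (-0.362)^2 = 0.131044.
  gamma(0) = 5 * (1 + 0.131044) = 5 * 1.131044 = 5.65522, which rounds to 5.6552.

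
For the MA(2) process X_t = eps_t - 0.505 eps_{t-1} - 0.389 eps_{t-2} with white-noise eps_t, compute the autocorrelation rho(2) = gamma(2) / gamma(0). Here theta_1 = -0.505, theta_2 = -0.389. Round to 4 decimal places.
\rho(2) = -0.2766

For an MA(q) process with theta_0 = 1, the autocovariance is
  gamma(k) = sigma^2 * sum_{i=0..q-k} theta_i * theta_{i+k},
and rho(k) = gamma(k) / gamma(0). Sigma^2 cancels.
  numerator   = (1)*(-0.389) = -0.389.
  denominator = (1)^2 + (-0.505)^2 + (-0.389)^2 = 1.406346.
  rho(2) = -0.389 / 1.406346 = -0.2766.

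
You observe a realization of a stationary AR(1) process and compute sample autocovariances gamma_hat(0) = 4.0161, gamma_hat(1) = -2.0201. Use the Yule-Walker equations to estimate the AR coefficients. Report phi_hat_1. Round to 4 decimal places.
\hat\phi_{1} = -0.5030

The Yule-Walker equations for an AR(p) process read, in matrix form,
  Gamma_p phi = r_p,   with   (Gamma_p)_{ij} = gamma(|i - j|),
                       (r_p)_i = gamma(i),   i,j = 1..p.
Substitute the sample gammas (Toeplitz matrix and right-hand side of size 1):
  Gamma_p = [[4.0161]]
  r_p     = [-2.0201]
With p = 1 this is the single equation gamma(0) phi_1 = gamma(1):
  phi_hat_1 = gamma(1) / gamma(0) = -2.0201 / 4.0161 = -0.5030.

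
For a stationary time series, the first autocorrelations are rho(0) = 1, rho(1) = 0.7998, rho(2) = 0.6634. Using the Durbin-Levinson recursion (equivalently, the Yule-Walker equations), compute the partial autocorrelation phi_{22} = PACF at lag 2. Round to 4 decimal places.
\phi_{22} = 0.0658

The PACF at lag k is phi_{kk}, the last component of the solution
to the Yule-Walker system G_k phi = r_k where
  (G_k)_{ij} = rho(|i - j|), (r_k)_i = rho(i), i,j = 1..k.
Equivalently, Durbin-Levinson gives phi_{kk} iteratively:
  phi_{11} = rho(1)
  phi_{kk} = [rho(k) - sum_{j=1..k-1} phi_{k-1,j} rho(k-j)]
            / [1 - sum_{j=1..k-1} phi_{k-1,j} rho(j)],
  phi_{k,j} = phi_{k-1,j} - phi_{kk} phi_{k-1,k-j},  j = 1..k-1.
Step k = 1:
  phi_11 = rho(1) = 0.7998.
Step k = 2:
  phi_22 = [rho(2) - phi_11 rho(1)] / [1 - phi_11 rho(1)] = [0.6634 - (0.7998)(0.7998)] / [1 - (0.7998)(0.7998)]
         = 0.02371996 / 0.36031996 = 0.0658.
Therefore phi_{22} = 0.0658.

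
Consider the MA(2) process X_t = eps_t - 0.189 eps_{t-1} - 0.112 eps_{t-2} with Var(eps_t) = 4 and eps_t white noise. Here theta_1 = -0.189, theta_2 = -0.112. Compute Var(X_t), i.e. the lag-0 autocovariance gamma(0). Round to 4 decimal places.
\gamma(0) = 4.1931

For an MA(q) process X_t = eps_t + sum_i theta_i eps_{t-i} with
Var(eps_t) = sigma^2, the variance is
  gamma(0) = sigma^2 * (1 + sum_i theta_i^2).
  sum_i theta_i^2 = (-0.189)^2 + (-0.112)^2 = 0.035721 + 0.012544 = 0.048265.
  gamma(0) = 4 * (1 + 0.048265) = 4 * 1.048265 = 4.19306, which rounds to 4.1931.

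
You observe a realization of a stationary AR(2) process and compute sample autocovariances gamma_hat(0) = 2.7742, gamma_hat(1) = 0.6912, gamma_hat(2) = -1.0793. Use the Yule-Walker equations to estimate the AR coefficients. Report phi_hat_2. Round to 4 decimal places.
\hat\phi_{2} = -0.4810

The Yule-Walker equations for an AR(p) process read, in matrix form,
  Gamma_p phi = r_p,   with   (Gamma_p)_{ij} = gamma(|i - j|),
                       (r_p)_i = gamma(i),   i,j = 1..p.
Substitute the sample gammas (Toeplitz matrix and right-hand side of size 2):
  Gamma_p = [[2.7742, 0.6912], [0.6912, 2.7742]]
  r_p     = [0.6912, -1.0793]
Written out:
  2.7742 phi_1 + 0.6912 phi_2 = 0.6912
  0.6912 phi_1 + 2.7742 phi_2 = -1.0793
Solve by Cramer's rule:
  det = gamma(0)^2 - gamma(1)^2 = (2.7742)^2 - (0.6912)^2 = 7.69618564 - 0.47775744 = 7.2184282
  phi_hat_1 = [gamma(1) gamma(0) - gamma(1) gamma(2)] / det = [(0.6912)(2.7742) - (0.6912)(-1.0793)] / 7.2184282 = 2.6635392 / 7.2184282 = 0.369
  phi_hat_2 = [gamma(0) gamma(2) - gamma(1)^2] / det = [(2.7742)(-1.0793) - (0.6912)^2] / 7.2184282 = -3.4719515 / 7.2184282 = -0.481
So phi_hat = [0.3690, -0.4810].
Therefore phi_hat_2 = -0.4810.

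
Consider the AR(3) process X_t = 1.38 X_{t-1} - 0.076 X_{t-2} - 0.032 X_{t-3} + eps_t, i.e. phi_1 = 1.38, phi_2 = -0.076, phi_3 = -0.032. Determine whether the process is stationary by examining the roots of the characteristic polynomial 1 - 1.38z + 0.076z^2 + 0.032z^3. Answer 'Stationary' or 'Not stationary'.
\text{Not stationary}

The AR(p) characteristic polynomial is P(z) = 1 - 1.38z + 0.076z^2 + 0.032z^3.
Stationarity requires all roots to lie outside the unit circle, i.e. |z| > 1 for every root.
Degree 3: look for a simple real root z0 first, then factor out (1 - z/z0) and solve the remaining quadratic.
Testing z0 = 5: P(5) = 1 + (-1.38)(5) + (0.076)(5)^2 + (0.032)(5)^3
  = 1 + (-6.9) + (1.9) + (4) = 0.  So z_0 = 5 is a root, |z_0| = 5.
Divide out the factor (1 - 0.2 z) = (1 - z/z0) (since 1/z0 = 0.2):
  P(z) = (1 - 0.2 z)(1 + (-1.18) z + (-0.16) z^2)
  [check: z-coef -1.18 - (0.2) = -1.38; z^2-coef -0.16 - (0.2)(-1.18) = 0.076; z^3-coef -(0.2)(-0.16) = 0.032.]
Remaining roots from the quadratic factor 1 + (-1.18) z + (-0.16) z^2:
  Set 1 + (-1.18) z + (-0.16) z^2 = 0, i.e. a z^2 + b z + c = 0 with a = -0.16, b = -1.18, c = 1.
  Discriminant D = b^2 - 4ac = (-1.18)^2 - 4*(-0.16)*1 = 1.3924 - (-0.64) = 2.0324.
  D >= 0, so the roots are real: z = (-b +/- sqrt(D)) / (2a) = (1.18 +/- 1.425623) / (-0.32).
    z_1 = (1.18 + 1.425623) / (-0.32) = -8.1426,   |z_1| = 8.1426.
    z_2 = (1.18 - 1.425623) / (-0.32) = 0.7676,   |z_2| = 0.7676.
Moduli of all roots: 5.0000, 8.1426, 0.7676.
All moduli strictly greater than 1? No.
Verdict: Not stationary.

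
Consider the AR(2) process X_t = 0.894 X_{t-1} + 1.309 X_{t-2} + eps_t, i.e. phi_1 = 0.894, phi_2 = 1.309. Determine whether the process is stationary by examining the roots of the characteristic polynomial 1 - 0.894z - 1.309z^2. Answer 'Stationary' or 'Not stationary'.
\text{Not stationary}

The AR(p) characteristic polynomial is P(z) = 1 - 0.894z - 1.309z^2.
Stationarity requires all roots to lie outside the unit circle, i.e. |z| > 1 for every root.
Set 1 + (-0.894) z + (-1.309) z^2 = 0, i.e. a z^2 + b z + c = 0 with a = -1.309, b = -0.894, c = 1.
Discriminant D = b^2 - 4ac = (-0.894)^2 - 4*(-1.309)*1 = 0.799236 - (-5.236) = 6.035236.
D >= 0, so the roots are real: z = (-b +/- sqrt(D)) / (2a) = (0.894 +/- 2.456672) / (-2.618).
  z_1 = (0.894 + 2.456672) / (-2.618) = -1.2799,   |z_1| = 1.2799.
  z_2 = (0.894 - 2.456672) / (-2.618) = 0.5969,   |z_2| = 0.5969.
Moduli of all roots: 1.2799, 0.5969.
All moduli strictly greater than 1? No.
Verdict: Not stationary.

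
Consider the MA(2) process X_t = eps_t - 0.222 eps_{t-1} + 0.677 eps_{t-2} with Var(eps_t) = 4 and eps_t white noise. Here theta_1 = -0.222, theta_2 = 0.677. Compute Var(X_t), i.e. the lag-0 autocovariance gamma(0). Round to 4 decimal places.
\gamma(0) = 6.0305

For an MA(q) process X_t = eps_t + sum_i theta_i eps_{t-i} with
Var(eps_t) = sigma^2, the variance is
  gamma(0) = sigma^2 * (1 + sum_i theta_i^2).
  sum_i theta_i^2 = (-0.222)^2 + (0.677)^2 = 0.049284 + 0.458329 = 0.507613.
  gamma(0) = 4 * (1 + 0.507613) = 4 * 1.507613 = 6.030452, which rounds to 6.0305.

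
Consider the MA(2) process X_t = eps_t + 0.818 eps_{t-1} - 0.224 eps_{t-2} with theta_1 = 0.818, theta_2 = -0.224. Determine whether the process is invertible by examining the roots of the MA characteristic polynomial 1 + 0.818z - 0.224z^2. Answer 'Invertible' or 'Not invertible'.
\text{Not invertible}

The MA(q) characteristic polynomial is P(z) = 1 + 0.818z - 0.224z^2.
Invertibility requires all roots to lie outside the unit circle, i.e. |z| > 1 for every root.
Set 1 + (0.818) z + (-0.224) z^2 = 0, i.e. a z^2 + b z + c = 0 with a = -0.224, b = 0.818, c = 1.
Discriminant D = b^2 - 4ac = (0.818)^2 - 4*(-0.224)*1 = 0.669124 - (-0.896) = 1.565124.
D >= 0, so the roots are real: z = (-b +/- sqrt(D)) / (2a) = (-0.818 +/- 1.251049) / (-0.448).
  z_1 = (-0.818 + 1.251049) / (-0.448) = -0.9666,   |z_1| = 0.9666.
  z_2 = (-0.818 - 1.251049) / (-0.448) = 4.6184,   |z_2| = 4.6184.
Moduli of all roots: 0.9666, 4.6184.
All moduli strictly greater than 1? No.
Verdict: Not invertible.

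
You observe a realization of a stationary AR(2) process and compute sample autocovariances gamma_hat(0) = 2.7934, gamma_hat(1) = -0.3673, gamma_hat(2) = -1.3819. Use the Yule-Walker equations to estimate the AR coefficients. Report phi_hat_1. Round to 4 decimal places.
\hat\phi_{1} = -0.2000

The Yule-Walker equations for an AR(p) process read, in matrix form,
  Gamma_p phi = r_p,   with   (Gamma_p)_{ij} = gamma(|i - j|),
                       (r_p)_i = gamma(i),   i,j = 1..p.
Substitute the sample gammas (Toeplitz matrix and right-hand side of size 2):
  Gamma_p = [[2.7934, -0.3673], [-0.3673, 2.7934]]
  r_p     = [-0.3673, -1.3819]
Written out:
  2.7934 phi_1 - 0.3673 phi_2 = -0.3673
  -0.3673 phi_1 + 2.7934 phi_2 = -1.3819
Solve by Cramer's rule:
  det = gamma(0)^2 - gamma(1)^2 = (2.7934)^2 - (-0.3673)^2 = 7.80308356 - 0.13490929 = 7.66817427
  phi_hat_1 = [gamma(1) gamma(0) - gamma(1) gamma(2)] / det = [(-0.3673)(2.7934) - (-0.3673)(-1.3819)] / 7.66817427 = -1.53358769 / 7.66817427 = -0.2
  phi_hat_2 = [gamma(0) gamma(2) - gamma(1)^2] / det = [(2.7934)(-1.3819) - (-0.3673)^2] / 7.66817427 = -3.99510875 / 7.66817427 = -0.521
So phi_hat = [-0.2000, -0.5210].
Therefore phi_hat_1 = -0.2000.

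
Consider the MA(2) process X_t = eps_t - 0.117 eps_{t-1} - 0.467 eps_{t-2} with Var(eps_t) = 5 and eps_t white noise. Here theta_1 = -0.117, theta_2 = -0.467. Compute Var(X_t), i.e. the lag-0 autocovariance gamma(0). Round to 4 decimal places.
\gamma(0) = 6.1589

For an MA(q) process X_t = eps_t + sum_i theta_i eps_{t-i} with
Var(eps_t) = sigma^2, the variance is
  gamma(0) = sigma^2 * (1 + sum_i theta_i^2).
  sum_i theta_i^2 = (-0.117)^2 + (-0.467)^2 = 0.013689 + 0.218089 = 0.231778.
  gamma(0) = 5 * (1 + 0.231778) = 5 * 1.231778 = 6.15889, which rounds to 6.1589.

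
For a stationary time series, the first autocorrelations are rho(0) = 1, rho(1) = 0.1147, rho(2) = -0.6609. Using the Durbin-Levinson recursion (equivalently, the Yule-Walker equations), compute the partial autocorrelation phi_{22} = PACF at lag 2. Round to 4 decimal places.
\phi_{22} = -0.6830

The PACF at lag k is phi_{kk}, the last component of the solution
to the Yule-Walker system G_k phi = r_k where
  (G_k)_{ij} = rho(|i - j|), (r_k)_i = rho(i), i,j = 1..k.
Equivalently, Durbin-Levinson gives phi_{kk} iteratively:
  phi_{11} = rho(1)
  phi_{kk} = [rho(k) - sum_{j=1..k-1} phi_{k-1,j} rho(k-j)]
            / [1 - sum_{j=1..k-1} phi_{k-1,j} rho(j)],
  phi_{k,j} = phi_{k-1,j} - phi_{kk} phi_{k-1,k-j},  j = 1..k-1.
Step k = 1:
  phi_11 = rho(1) = 0.1147.
Step k = 2:
  phi_22 = [rho(2) - phi_11 rho(1)] / [1 - phi_11 rho(1)] = [-0.6609 - (0.1147)(0.1147)] / [1 - (0.1147)(0.1147)]
         = -0.67405609 / 0.98684391 = -0.683.
Therefore phi_{22} = -0.6830.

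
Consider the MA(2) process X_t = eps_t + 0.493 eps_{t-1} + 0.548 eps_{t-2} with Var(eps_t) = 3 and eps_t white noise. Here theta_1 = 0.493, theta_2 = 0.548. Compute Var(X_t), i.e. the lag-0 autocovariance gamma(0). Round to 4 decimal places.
\gamma(0) = 4.6301

For an MA(q) process X_t = eps_t + sum_i theta_i eps_{t-i} with
Var(eps_t) = sigma^2, the variance is
  gamma(0) = sigma^2 * (1 + sum_i theta_i^2).
  sum_i theta_i^2 = (0.493)^2 + (0.548)^2 = 0.243049 + 0.300304 = 0.543353.
  gamma(0) = 3 * (1 + 0.543353) = 3 * 1.543353 = 4.630059, which rounds to 4.6301.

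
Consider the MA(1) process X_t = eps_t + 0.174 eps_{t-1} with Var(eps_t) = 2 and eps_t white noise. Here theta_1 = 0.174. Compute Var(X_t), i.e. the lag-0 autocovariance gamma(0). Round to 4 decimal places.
\gamma(0) = 2.0606

For an MA(q) process X_t = eps_t + sum_i theta_i eps_{t-i} with
Var(eps_t) = sigma^2, the variance is
  gamma(0) = sigma^2 * (1 + sum_i theta_i^2).
  sum_i theta_i^2 = (0.174)^2 = 0.030276.
  gamma(0) = 2 * (1 + 0.030276) = 2 * 1.030276 = 2.060552, which rounds to 2.0606.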